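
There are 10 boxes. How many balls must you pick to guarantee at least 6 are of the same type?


Pigeonhole: to guarantee k in one of n categories, need (k-1)×n + 1.
k = 6, n = 10
Minimum = (6-1) × 10 + 1 = 5 × 10 + 1

51


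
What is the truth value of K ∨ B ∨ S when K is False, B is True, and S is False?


K = False, B = True, S = False
Step 1: K ∨ B = False OR True = True
Step 2: True ∨ S = True OR False = True
OR is true when at least one operand is true.

True


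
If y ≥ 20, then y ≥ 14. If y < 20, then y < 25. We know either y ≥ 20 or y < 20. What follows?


Constructive dilemma: (P → Q) ∧ (R → S), P ∨ R ⊢ Q ∨ S
Premise 1: y ≥ 20 → y ≥ 14
Premise 2: y < 20 → y < 25
Premise 3: y ≥ 20 ∨ y < 20
Case 1: Assuming y ≥ 20, then by Premise 1, y ≥ 14.
Case 2: Assuming y < 20, then by Premise 2, y < 25.
Since one of y ≥ 20 or y < 20 must hold, we get y ≥ 14 or y < 25.

y ≥ 14 or y < 25.


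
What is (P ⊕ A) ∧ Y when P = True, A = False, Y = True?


P = True, A = False, Y = True
Step 1: P ⊕ A = True XOR False = True
Step 2: True ∧ Y = True AND True = True
XOR true when exactly one of P,A is true; then AND with Y.

True


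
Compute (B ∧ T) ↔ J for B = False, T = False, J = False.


B = False, T = False, J = False
Step 1: B ∧ T = False AND False = False
Step 2: (False) ↔ J: true when both sides have same truth value.
Result: False ↔ False = True

True


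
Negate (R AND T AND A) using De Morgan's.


De Morgan's law: ¬(P ∧ Q ∧ R) ≡ ¬P ∨ ¬Q ∨ ¬R
¬(R ∧ T ∧ A) = ¬R ∨ ¬T ∨ ¬A

¬R ∨ ¬T ∨ ¬A


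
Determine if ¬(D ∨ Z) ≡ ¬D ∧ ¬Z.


Expression 1: ¬(D ∨ Z)
Expression 2: ¬D ∧ ¬Z
Truth table (D Z | Expr1 Expr2):
  T T |   F     F
  T F |   F     F
  F T |   F     F
  F F |   T     T
All 4 rows agree, so the expressions are logically equivalent.

Yes


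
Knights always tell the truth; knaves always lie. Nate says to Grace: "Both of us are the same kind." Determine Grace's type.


Nate says: "Both of us are the same kind."
Case 1: Nate is a Knight (truth-teller)
  Statement is true → they ARE the same → Grace is also a Knight
Case 2: Nate is a Knave (liar)
  Statement is false → they are NOT the same → Grace is a Knight
In both cases, Grace is a Knight.

Knight


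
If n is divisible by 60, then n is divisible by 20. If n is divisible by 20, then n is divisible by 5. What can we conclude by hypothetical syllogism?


Hypothetical syllogism: P → Q, Q → R ⊢ P → R
Premise 1: n is divisible by 60 → n is divisible by 20
Premise 2: n is divisible by 20 → n is divisible by 5
Chain the implications: the middle term (n is divisible by 20) links the two.
Conclusion: If n is divisible by 60, then n is divisible by 5.

If n is divisible by 60, then n is divisible by 5.


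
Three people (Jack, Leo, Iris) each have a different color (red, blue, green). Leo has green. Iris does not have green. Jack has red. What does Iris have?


From clues:
  Leo → green
  Jack → red
By elimination, Iris gets the remaining.

blue


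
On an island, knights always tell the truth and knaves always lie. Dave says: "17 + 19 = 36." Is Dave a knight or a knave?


Statement: "17 + 19 = 36."
Actual: 17 + 19 = 36
Claimed: 36
Statement is TRUE → Dave tells the truth → Knight

Knight


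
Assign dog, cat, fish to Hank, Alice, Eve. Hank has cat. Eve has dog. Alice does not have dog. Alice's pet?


From clues:
  Eve → dog
  Hank → cat
By elimination, Alice gets the remaining.

fish


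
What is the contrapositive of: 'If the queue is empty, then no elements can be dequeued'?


Original: If the queue is empty, then no elements can be dequeued
Contrapositive: If ¬Q, then ¬P
Negate Q: not (no elements can be dequeued)
Negate P: not (the queue is empty)

If not (no elements can be dequeued), then not (the queue is empty).


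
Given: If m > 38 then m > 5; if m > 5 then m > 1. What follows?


Hypothetical syllogism: P → Q, Q → R ⊢ P → R
Premise 1: m > 38 → m > 5
Premise 2: m > 5 → m > 1
Chain the implications: the middle term (m > 5) links the two.
Conclusion: If m > 38, then m > 1.

If m > 38, then m > 1.


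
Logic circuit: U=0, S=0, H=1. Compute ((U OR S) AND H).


U OR S = 0|0 = 0
0 AND 1 = 0

0


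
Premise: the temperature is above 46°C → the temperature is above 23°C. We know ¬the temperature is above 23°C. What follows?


Modus tollens: P → Q, ¬Q ⊢ ¬P
P: the temperature is above 46°C
Q: the temperature is above 23°C
We have P → Q and Q is false.
By modus tollens, P must be false.

It is not the case that the temperature is above 46°C


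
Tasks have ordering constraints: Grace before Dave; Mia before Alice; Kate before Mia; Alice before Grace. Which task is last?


Constraints: Grace before Dave; Mia before Alice; Kate before Mia; Alice before Grace
The last task can have nothing scheduled after it, so it must never appear on the left of a 'before'.
Tasks appearing before some other task: Grace, Mia, Kate, Alice.
The only task not in that list is Dave → it is last.

Dave


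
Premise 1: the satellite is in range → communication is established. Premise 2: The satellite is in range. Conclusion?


Modus ponens: P → Q, P ⊢ Q
P: the satellite is in range
Q: communication is established
We have P → Q and P is true.
By modus ponens, Q must be true.

Communication is established


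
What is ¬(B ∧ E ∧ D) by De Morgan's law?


De Morgan's law: ¬(P ∧ Q ∧ R) ≡ ¬P ∨ ¬Q ∨ ¬R
¬(B ∧ E ∧ D) = ¬B ∨ ¬E ∨ ¬D

¬B ∨ ¬E ∨ ¬D


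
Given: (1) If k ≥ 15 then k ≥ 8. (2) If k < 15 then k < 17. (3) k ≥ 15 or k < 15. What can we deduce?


Constructive dilemma: (P → Q) ∧ (R → S), P ∨ R ⊢ Q ∨ S
Premise 1: k ≥ 15 → k ≥ 8
Premise 2: k < 15 → k < 17
Premise 3: k ≥ 15 ∨ k < 15
Case 1: Assuming k ≥ 15, then by Premise 1, k ≥ 8.
Case 2: Assuming k < 15, then by Premise 2, k < 17.
Since one of k ≥ 15 or k < 15 must hold, we get k ≥ 8 or k < 17.

k ≥ 8 or k < 17.


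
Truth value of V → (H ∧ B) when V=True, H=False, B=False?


V = True, H = False, B = False
Expression: V → (H ∧ B)
Step 1: H ∧ B = False AND False = False
Step 2: V → (False) = True → False = False

False


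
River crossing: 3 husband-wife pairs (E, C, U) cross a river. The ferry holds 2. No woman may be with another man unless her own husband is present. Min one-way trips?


Label couples E, C, U (H = husband, W = wife).
Counting alone: 6 people, the ferry carries 2 and someone must bring it back, so each round trip nets at most +1 on the far side until the last crossing → at least 9 trips. The jealousy constraint makes 9 impossible; the shortest valid schedule has 11:
1. WE+WC →  (far: WE,WC; near: HE,HC,HU,WU)
2. WE ←       (far: WC; near: HE,HC,HU,WE,WU)
3. WE+WU →  (far: WE,WC,WU; near: HE,HC,HU)
4. WE ←       (far: WC,WU; near: HE,HC,HU,WE)
5. HC+HU →  (far: HC,WC,HU,WU; near: HE,WE)
6. HC+WC ←  (far: HU,WU; near: HE,WE,HC,WC)
7. HE+HC →  (far: HE,HC,HU,WU; near: WE,WC)
8. WU ←       (far: HE,HC,HU; near: WE,WC,WU)
9. WE+WC →  (far: HE,WE,HC,WC,HU; near: WU)
10. HU ←      (far: HE,WE,HC,WC; near: HU,WU)
11. HU+WU → (far: all six; near: empty)
In every state each wife is either with her husband or with no other man.
Minimum trips = 11

11


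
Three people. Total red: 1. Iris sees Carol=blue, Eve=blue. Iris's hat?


Total red = 1, seen red = 0
Own red = 1 - 0 = 1
Iris's hat is red.

red


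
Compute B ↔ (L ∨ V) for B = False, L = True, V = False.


B = False, L = True, V = False
Step 1: L ∨ V = True OR False = True
Step 2: B ↔ (True): true when both sides have same truth value.
Result: False ↔ True = False

False


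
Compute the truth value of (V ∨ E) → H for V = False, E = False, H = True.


V = False, E = False, H = True
Step 1: V ∨ E = False OR False = False
Step 2: (False) → H: false only when antecedent=True and H=False.
Result: True

True


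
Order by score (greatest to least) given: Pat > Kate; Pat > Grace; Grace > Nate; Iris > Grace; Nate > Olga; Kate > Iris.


Constraints: Pat > Kate; Pat > Grace; Grace > Nate; Iris > Grace; Nate > Olga; Kate > Iris
Method: at each step, the next-highest is the one remaining person who never appears on the smaller side of a constraint between remaining people.
  Step 1: remaining {Iris, Nate, Olga, Pat, Kate, Grace}; on the smaller side: {Iris, Nate, Olga, Kate, Grace} → Pat is next (Pat > Kate; Pat > Grace).
  Step 2: remaining {Iris, Nate, Olga, Kate, Grace}; on the smaller side: {Iris, Nate, Olga, Grace} → Kate is next (Kate > Iris).
  Step 3: remaining {Iris, Nate, Olga, Grace}; on the smaller side: {Nate, Olga, Grace} → Iris is next (Iris > Grace).
  Step 4: remaining {Nate, Olga, Grace}; on the smaller side: {Nate, Olga} → Grace is next (Grace > Nate).
  Step 5: remaining {Nate, Olga}; on the smaller side: {Olga} → Nate is next (Nate > Olga).
  Step 6: only Olga remains → lowest.
Final ranking (highest to lowest):

Pat > Kate > Iris > Grace > Nate > Olga


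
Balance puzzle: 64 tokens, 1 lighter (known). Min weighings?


Each weighing has 3 outcomes (left heavy / balance / right heavy), so k weighings distinguish at most 3^k cases; splitting into three near-equal groups achieves this.
Need 3^k ≥ 64: 3^3 = 27 < 64 ≤ 3^4 = 81
k = ⌈log₃(64)⌉ = 4

4


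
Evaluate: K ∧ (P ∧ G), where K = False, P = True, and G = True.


K = False, P = True, G = True
Step 1: P ∧ G = True AND True = True
Step 2: K ∧ True = False AND True = False
AND is true only when ALL operands are true.

False


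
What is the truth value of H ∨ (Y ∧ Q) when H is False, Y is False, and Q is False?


H = False, Y = False, Q = False
Step 1: Y ∧ Q = False AND False = False
Step 2: H ∨ False = False OR False = False
AND evaluated first (higher precedence); then OR applied.

False


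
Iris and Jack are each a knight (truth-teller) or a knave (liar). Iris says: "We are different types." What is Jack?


Iris says: "We are different types."
Case 1: Iris is a Knight (truth-teller)
  Statement is true → they ARE different → Jack is a Knave
Case 2: Iris is a Knave (liar)
  Statement is false → they are NOT different → Jack is a Knave
In both cases, Jack is a Knave.

Knave


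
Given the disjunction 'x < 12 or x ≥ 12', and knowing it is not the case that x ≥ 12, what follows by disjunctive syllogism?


Disjunctive syllogism: P ∨ Q, ¬P ⊢ Q
Disjunction: x < 12 ∨ x ≥ 12
We know it is not the case that x ≥ 12.
By disjunctive syllogism, the other disjunct must be true.

x < 12


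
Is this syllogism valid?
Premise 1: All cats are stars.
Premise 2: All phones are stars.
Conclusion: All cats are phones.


Premise 1: All cats are stars.
Premise 2: All phones are stars.
Conclusion: All cats are phones.
Fallacy: undistributed middle. stars is predicate in both.
Counterexample: cats and phones could be disjoint subsets of stars.

Invalid


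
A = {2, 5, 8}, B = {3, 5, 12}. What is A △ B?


A = {2, 5, 8}
B = {3, 5, 12}
Operation: symmetric difference
In A only: [2, 8], in B only: [3, 12]

{2, 3, 8, 12}


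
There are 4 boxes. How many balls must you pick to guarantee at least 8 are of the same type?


Pigeonhole: to guarantee k in one of n categories, need (k-1)×n + 1.
k = 8, n = 4
Minimum = (8-1) × 4 + 1 = 7 × 4 + 1

29


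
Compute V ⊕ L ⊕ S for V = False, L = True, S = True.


V = False, L = True, S = True
Step 1: V ⊕ L = False XOR True = True
Step 2: True ⊕ S = True XOR True = False
XOR is true when an odd number of operands are true.

False


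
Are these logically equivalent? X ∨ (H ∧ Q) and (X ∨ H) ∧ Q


Expression 1: X ∨ (H ∧ Q)
Expression 2: (X ∨ H) ∧ Q
Truth table (X H Q | Expr1 Expr2):
  T T T |   T     T
  T T F |   T     F   ← differ
  T F T |   T     T
  T F F |   T     F   ← differ
  F T T |   T     T
  F T F |   F     F
  F F T |   F     F
  F F F |   F     F
Counterexample: X=T, H=T, Q=F gives Expr1 = T but Expr2 = F, so the expressions are NOT logically equivalent.

No


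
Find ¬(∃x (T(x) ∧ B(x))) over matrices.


Original: ∃x (T(x) ∧ B(x))
Rule: ¬∀→∃, ¬∃→∀, negate predicate.
Negation: ∀x (¬T(x) ∨ ¬B(x))

∀x (¬T(x) ∨ ¬B(x))


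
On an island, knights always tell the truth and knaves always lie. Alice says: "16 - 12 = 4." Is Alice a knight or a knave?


Statement: "16 - 12 = 4."
Actual: 16 - 12 = 4
Claimed: 4
Statement is TRUE → Alice tells the truth → Knight

Knight


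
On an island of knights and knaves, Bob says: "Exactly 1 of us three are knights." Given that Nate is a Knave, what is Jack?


Bob claims exactly 1 knights among Bob, Nate, Jack.
Given: Nate is a Knave.

Case 1: Bob is a Knight (tells truth)
  Then exactly 1 of the three are knights.
  Counting Bob, Nate: 1 knight(s) so far. Need 0 more → Jack = Knave.
Case 2: Bob is a Knave (lies)
  Then the count is NOT 1.
  If Jack = Knight, count = 1 = 1 → claim would be true, contradicts lie.
  If Jack = Knave, count = 0 ≠ 1 → lie confirmed ✓

Jack is a Knave.

Knave


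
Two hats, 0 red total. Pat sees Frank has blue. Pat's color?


Total red = 0, Frank = blue
Red accounted for: 0
Remaining for Pat: 0
Pat's hat is blue.

blue


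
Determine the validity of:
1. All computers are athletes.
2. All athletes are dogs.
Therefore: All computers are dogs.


Premise 1: All computers are athletes.
Premise 2: All athletes are dogs.
Conclusion: All computers are dogs.
Barbara syllogism (AAA-1): All A are B, All B are C → All A are C.
Middle term (athletes) distributed in premise 2.

Valid


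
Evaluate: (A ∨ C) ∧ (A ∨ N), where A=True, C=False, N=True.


A = True, C = False, N = True
Expression: (A ∨ C) ∧ (A ∨ N)
Step 1: A ∨ C = True OR False = True
Step 2: A ∨ N = True OR True = True
Step 3: (True) ∧ (True) = True AND True = True

True


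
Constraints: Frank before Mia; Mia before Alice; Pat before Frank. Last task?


Constraints: Frank before Mia; Mia before Alice; Pat before Frank
The last task can have nothing scheduled after it, so it must never appear on the left of a 'before'.
Tasks appearing before some other task: Frank, Mia, Pat.
The only task not in that list is Alice → it is last.

Alice


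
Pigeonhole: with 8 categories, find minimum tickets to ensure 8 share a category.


Pigeonhole: to guarantee k in one of n categories, need (k-1)×n + 1.
k = 8, n = 8
Minimum = (8-1) × 8 + 1 = 7 × 8 + 1

57


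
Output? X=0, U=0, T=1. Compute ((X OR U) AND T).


X OR U = 0|0 = 0
0 AND 1 = 0

0


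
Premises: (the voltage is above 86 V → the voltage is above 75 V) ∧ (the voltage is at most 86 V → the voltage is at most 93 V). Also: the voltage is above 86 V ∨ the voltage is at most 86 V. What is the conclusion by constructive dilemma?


Constructive dilemma: (P → Q) ∧ (R → S), P ∨ R ⊢ Q ∨ S
Premise 1: the voltage is above 86 V → the voltage is above 75 V
Premise 2: the voltage is at most 86 V → the voltage is at most 93 V
Premise 3: the voltage is above 86 V ∨ the voltage is at most 86 V
Case 1: Assuming the voltage is above 86 V, then by Premise 1, the voltage is above 75 V.
Case 2: Assuming the voltage is at most 86 V, then by Premise 2, the voltage is at most 93 V.
Since one of the voltage is above 86 V or the voltage is at most 86 V must hold, we get the voltage is above 75 V or the voltage is at most 93 V.

The voltage is above 75 V or the voltage is at most 93 V.


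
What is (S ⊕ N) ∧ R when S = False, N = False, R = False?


S = False, N = False, R = False
Step 1: S ⊕ N = False XOR False = False
Step 2: False ∧ R = False AND False = False
XOR true when exactly one of S,N is true; then AND with R.

False


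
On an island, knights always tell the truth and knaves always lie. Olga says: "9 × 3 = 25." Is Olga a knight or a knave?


Statement: "9 × 3 = 25."
Actual: 9 × 3 = 27
Claimed: 25
Statement is FALSE → Olga lies → Knave

Knave


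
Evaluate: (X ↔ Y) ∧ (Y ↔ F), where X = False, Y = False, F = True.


X = False, Y = False, F = True
Step 1: X ↔ Y is true when X and Y have the same value. Result: True
Step 2: Y ↔ F is true when Y and F have the same value. Result: False
Step 3: True ∧ False = False

False


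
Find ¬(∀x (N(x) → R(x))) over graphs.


Original: ∀x (N(x) → R(x))
Rule: ¬∀→∃, ¬∃→∀, negate predicate.
Negation: ∃x (N(x) ∧ ¬R(x))

∃x (N(x) ∧ ¬R(x))


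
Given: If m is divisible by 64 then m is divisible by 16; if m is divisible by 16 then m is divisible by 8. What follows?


Hypothetical syllogism: P → Q, Q → R ⊢ P → R
Premise 1: m is divisible by 64 → m is divisible by 16
Premise 2: m is divisible by 16 → m is divisible by 8
Chain the implications: the middle term (m is divisible by 16) links the two.
Conclusion: If m is divisible by 64, then m is divisible by 8.

If m is divisible by 64, then m is divisible by 8.


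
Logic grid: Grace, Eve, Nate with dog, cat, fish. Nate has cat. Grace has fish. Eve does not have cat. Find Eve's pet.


From clues:
  Nate → cat
  Grace → fish
By elimination, Eve gets the remaining.

dog


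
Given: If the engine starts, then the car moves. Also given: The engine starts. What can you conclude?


Modus ponens: P → Q, P ⊢ Q
P: the engine starts
Q: the car moves
We have P → Q and P is true.
By modus ponens, Q must be true.

The car moves


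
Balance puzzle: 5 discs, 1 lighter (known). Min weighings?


Each weighing has 3 outcomes (left heavy / balance / right heavy), so k weighings distinguish at most 3^k cases; splitting into three near-equal groups achieves this.
Need 3^k ≥ 5: 3^1 = 3 < 5 ≤ 3^2 = 9
k = ⌈log₃(5)⌉ = 2

2


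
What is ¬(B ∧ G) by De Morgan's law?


De Morgan's law: ¬(P ∧ Q) ≡ ¬P ∨ ¬Q
¬(B ∧ G) = ¬B ∨ ¬G

¬B ∨ ¬G


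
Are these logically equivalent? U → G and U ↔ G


Expression 1: U → G
Expression 2: U ↔ G
Truth table (U G | Expr1 Expr2):
  T T |   T     T
  T F |   F     F
  F T |   T     F   ← differ
  F F |   T     T
Counterexample: U=F, G=T gives Expr1 = T but Expr2 = F, so the expressions are NOT logically equivalent.

No


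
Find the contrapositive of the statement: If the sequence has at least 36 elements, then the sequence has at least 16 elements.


Original: If the sequence has at least 36 elements, then the sequence has at least 16 elements
Contrapositive: If ¬Q, then ¬P
Negate Q: not (the sequence has at least 16 elements)
Negate P: not (the sequence has at least 36 elements)

If not (the sequence has at least 16 elements), then not (the sequence has at least 36 elements).


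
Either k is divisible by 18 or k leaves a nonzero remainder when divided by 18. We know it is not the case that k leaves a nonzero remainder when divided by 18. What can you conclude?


Disjunctive syllogism: P ∨ Q, ¬P ⊢ Q
Disjunction: k is divisible by 18 ∨ k leaves a nonzero remainder when divided by 18
We know it is not the case that k leaves a nonzero remainder when divided by 18.
By disjunctive syllogism, the other disjunct must be true.

k is divisible by 18


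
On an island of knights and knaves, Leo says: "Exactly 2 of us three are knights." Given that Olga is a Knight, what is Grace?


Leo claims exactly 2 knights among Leo, Olga, Grace.
Given: Olga is a Knight.

Case 1: Leo is a Knight (tells truth)
  Then exactly 2 of the three are knights.
  Counting Leo, Olga: 2 knight(s) so far. Need 0 more → Grace = Knave.
Case 2: Leo is a Knave (lies)
  Then the count is NOT 2.
  If Grace = Knight, count = 2 = 2 → claim would be true, contradicts lie.
  If Grace = Knave, count = 1 ≠ 2 → lie confirmed ✓

Grace is a Knave.

Knave


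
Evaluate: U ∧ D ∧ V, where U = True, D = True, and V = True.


U = True, D = True, V = True
Step 1: U ∧ D = True AND True = True
Step 2: (True) ∧ V = (True) AND True = True
AND is true only when ALL operands are true.

True


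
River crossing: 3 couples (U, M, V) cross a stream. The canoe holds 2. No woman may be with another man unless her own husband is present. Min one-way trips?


Label couples U, M, V (H = husband, W = wife).
Counting alone: 6 people, the canoe carries 2 and someone must bring it back, so each round trip nets at most +1 on the far side until the last crossing → at least 9 trips. The jealousy constraint makes 9 impossible; the shortest valid schedule has 11:
1. WU+WM →  (far: WU,WM; near: HU,HM,HV,WV)
2. WU ←       (far: WM; near: HU,HM,HV,WU,WV)
3. WU+WV →  (far: WU,WM,WV; near: HU,HM,HV)
4. WU ←       (far: WM,WV; near: HU,HM,HV,WU)
5. HM+HV →  (far: HM,WM,HV,WV; near: HU,WU)
6. HM+WM ←  (far: HV,WV; near: HU,WU,HM,WM)
7. HU+HM →  (far: HU,HM,HV,WV; near: WU,WM)
8. WV ←       (far: HU,HM,HV; near: WU,WM,WV)
9. WU+WM →  (far: HU,WU,HM,WM,HV; near: WV)
10. HV ←      (far: HU,WU,HM,WM; near: HV,WV)
11. HV+WV → (far: all six; near: empty)
In every state each wife is either with her husband or with no other man.
Minimum trips = 11

11


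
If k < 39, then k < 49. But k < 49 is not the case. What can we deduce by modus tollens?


Modus tollens: P → Q, ¬Q ⊢ ¬P
P: k < 39
Q: k < 49
We have P → Q and Q is false.
By modus tollens, P must be false.

It is not the case that k < 39


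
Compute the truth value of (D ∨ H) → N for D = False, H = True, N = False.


D = False, H = True, N = False
Step 1: D ∨ H = False OR True = True
Step 2: (True) → N: false only when antecedent=True and N=False.
Result: False

False


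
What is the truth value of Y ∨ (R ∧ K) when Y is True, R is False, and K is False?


Y = True, R = False, K = False
Step 1: R ∧ K = False AND False = False
Step 2: Y ∨ False = True OR False = True
AND evaluated first (higher precedence); then OR applied.

True


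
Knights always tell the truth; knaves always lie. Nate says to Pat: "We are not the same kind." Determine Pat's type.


Nate says: "We are not the same kind."
Case 1: Nate is a Knight (truth-teller)
  Statement is true → they ARE different → Pat is a Knave
Case 2: Nate is a Knave (liar)
  Statement is false → they are NOT different → Pat is a Knave
In both cases, Pat is a Knave.

Knave


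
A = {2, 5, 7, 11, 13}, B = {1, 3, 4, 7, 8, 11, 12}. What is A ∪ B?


A = {2, 5, 7, 11, 13}
B = {1, 3, 4, 7, 8, 11, 12}
Operation: union
All elements combined: 1, 2, 3, 4, 5, 7, 8, 11, 12, 13

{1, 2, 3, 4, 5, 7, 8, 11, 12, 13}


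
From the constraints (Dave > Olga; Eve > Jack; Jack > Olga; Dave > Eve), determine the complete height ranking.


Constraints: Dave > Olga; Eve > Jack; Jack > Olga; Dave > Eve
Method: at each step, the next-highest is the one remaining person who never appears on the smaller side of a constraint between remaining people.
  Step 1: remaining {Olga, Jack, Eve, Dave}; on the smaller side: {Olga, Jack, Eve} → Dave is next (Dave > Olga; Dave > Eve).
  Step 2: remaining {Olga, Jack, Eve}; on the smaller side: {Olga, Jack} → Eve is next (Eve > Jack).
  Step 3: remaining {Olga, Jack}; on the smaller side: {Olga} → Jack is next (Jack > Olga).
  Step 4: only Olga remains → lowest.
Final ranking (highest to lowest):

Dave > Eve > Jack > Olga


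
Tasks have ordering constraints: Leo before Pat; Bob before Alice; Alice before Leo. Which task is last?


Constraints: Leo before Pat; Bob before Alice; Alice before Leo
The last task can have nothing scheduled after it, so it must never appear on the left of a 'before'.
Tasks appearing before some other task: Leo, Bob, Alice.
The only task not in that list is Pat → it is last.

Pat


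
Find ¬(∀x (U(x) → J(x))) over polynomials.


Original: ∀x (U(x) → J(x))
Rule: ¬∀→∃, ¬∃→∀, negate predicate.
Negation: ∃x (U(x) ∧ ¬J(x))

∃x (U(x) ∧ ¬J(x))


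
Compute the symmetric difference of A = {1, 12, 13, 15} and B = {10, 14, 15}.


A = {1, 12, 13, 15}
B = {10, 14, 15}
Operation: symmetric difference
In A only: [1, 12, 13], in B only: [10, 14]

{1, 10, 12, 13, 14}


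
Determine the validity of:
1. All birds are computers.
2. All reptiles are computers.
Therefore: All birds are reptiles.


Premise 1: All birds are computers.
Premise 2: All reptiles are computers.
Conclusion: All birds are reptiles.
Fallacy: undistributed middle. computers is predicate in both.
Counterexample: birds and reptiles could be disjoint subsets of computers.

Invalid


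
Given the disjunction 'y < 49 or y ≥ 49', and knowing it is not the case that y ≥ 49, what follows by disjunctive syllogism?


Disjunctive syllogism: P ∨ Q, ¬P ⊢ Q
Disjunction: y < 49 ∨ y ≥ 49
We know it is not the case that y ≥ 49.
By disjunctive syllogism, the other disjunct must be true.

y < 49


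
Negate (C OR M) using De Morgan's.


De Morgan's law: ¬(P ∨ Q) ≡ ¬P ∧ ¬Q
¬(C ∨ M) = ¬C ∧ ¬M

¬C ∧ ¬M


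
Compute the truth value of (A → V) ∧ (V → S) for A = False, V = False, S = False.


A = False, V = False, S = False
Step 1: A → V is false only when A=True and V=False. Result: True
Step 2: V → S is false only when V=True and S=False. Result: True
Step 3: True ∧ True = True

True


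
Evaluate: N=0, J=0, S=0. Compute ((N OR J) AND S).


N OR J = 0|0 = 0
0 AND 0 = 0

0


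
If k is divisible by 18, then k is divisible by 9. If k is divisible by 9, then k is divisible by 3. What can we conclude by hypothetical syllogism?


Hypothetical syllogism: P → Q, Q → R ⊢ P → R
Premise 1: k is divisible by 18 → k is divisible by 9
Premise 2: k is divisible by 9 → k is divisible by 3
Chain the implications: the middle term (k is divisible by 9) links the two.
Conclusion: If k is divisible by 18, then k is divisible by 3.

If k is divisible by 18, then k is divisible by 3.


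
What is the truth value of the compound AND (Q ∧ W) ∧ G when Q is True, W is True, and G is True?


Q = True, W = True, G = True
Step 1: Q ∧ W = True AND True = True
Step 2: True ∧ G = True AND True = True
AND is true only when ALL operands are true.

True


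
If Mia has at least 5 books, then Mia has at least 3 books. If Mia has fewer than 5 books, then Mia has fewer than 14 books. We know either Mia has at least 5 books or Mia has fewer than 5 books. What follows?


Constructive dilemma: (P → Q) ∧ (R → S), P ∨ R ⊢ Q ∨ S
Premise 1: Mia has at least 5 books → Mia has at least 3 books
Premise 2: Mia has fewer than 5 books → Mia has fewer than 14 books
Premise 3: Mia has at least 5 books ∨ Mia has fewer than 5 books
Case 1: Assuming Mia has at least 5 books, then by Premise 1, Mia has at least 3 books.
Case 2: Assuming Mia has fewer than 5 books, then by Premise 2, Mia has fewer than 14 books.
Since one of Mia has at least 5 books or Mia has fewer than 5 books must hold, we get Mia has at least 3 books or Mia has fewer than 14 books.

Mia has at least 3 books or Mia has fewer than 14 books.


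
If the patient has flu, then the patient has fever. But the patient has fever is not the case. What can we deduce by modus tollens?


Modus tollens: P → Q, ¬Q ⊢ ¬P
P: the patient has flu
Q: the patient has fever
We have P → Q and Q is false.
By modus tollens, P must be false.

It is not the case that the patient has flu


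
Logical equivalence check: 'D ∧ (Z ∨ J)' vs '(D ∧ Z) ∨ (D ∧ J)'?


Expression 1: D ∧ (Z ∨ J)
Expression 2: (D ∧ Z) ∨ (D ∧ J)
Truth table (D Z J | Expr1 Expr2):
  T T T |   T     T
  T T F |   T     T
  T F T |   T     T
  T F F |   F     F
  F T T |   F     F
  F T F |   F     F
  F F T |   F     F
  F F F |   F     F
All 8 rows agree, so the expressions are logically equivalent.

Yes


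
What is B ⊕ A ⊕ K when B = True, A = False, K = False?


B = True, A = False, K = False
Step 1: B ⊕ A = True XOR False = True
Step 2: True ⊕ K = True XOR False = True
XOR is true when an odd number of operands are true.

True


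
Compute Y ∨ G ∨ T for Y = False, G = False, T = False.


Y = False, G = False, T = False
Step 1: Y ∨ G = False OR False = False
Step 2: False ∨ T = False OR False = False
OR is true when at least one operand is true.

False


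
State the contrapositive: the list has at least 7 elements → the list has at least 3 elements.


Original: If the list has at least 7 elements, then the list has at least 3 elements
Contrapositive: If ¬Q, then ¬P
Negate Q: not (the list has at least 3 elements)
Negate P: not (the list has at least 7 elements)

If not (the list has at least 3 elements), then not (the list has at least 7 elements).


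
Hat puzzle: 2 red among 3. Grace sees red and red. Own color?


Total red = 2, seen red = 2
Own red = 2 - 2 = 0
Grace's hat is blue.

blue


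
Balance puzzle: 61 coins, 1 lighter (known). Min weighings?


Each weighing has 3 outcomes (left heavy / balance / right heavy), so k weighings distinguish at most 3^k cases; splitting into three near-equal groups achieves this.
Need 3^k ≥ 61: 3^3 = 27 < 61 ≤ 3^4 = 81
k = ⌈log₃(61)⌉ = 4

4


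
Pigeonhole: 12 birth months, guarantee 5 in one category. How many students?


Pigeonhole: to guarantee k in one of n categories, need (k-1)×n + 1.
k = 5, n = 12
Minimum = (5-1) × 12 + 1 = 4 × 12 + 1

49


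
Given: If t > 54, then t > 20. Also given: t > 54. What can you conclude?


Modus ponens: P → Q, P ⊢ Q
P: t > 54
Q: t > 20
We have P → Q and P is true.
By modus ponens, Q must be true.

t > 20


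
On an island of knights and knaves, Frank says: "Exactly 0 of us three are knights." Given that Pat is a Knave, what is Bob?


Frank claims exactly 0 knights among Frank, Pat, Bob.
Given: Pat is a Knave.

Case 1: Frank is a Knight (tells truth)
  Then exactly 0 of the three are knights.
  Counting Frank, Pat: 1 knight(s) so far. Need -1 more → impossible.
Case 2: Frank is a Knave (lies)
  Then the count is NOT 0.
  If Bob = Knave, count = 0 = 0 → claim would be true, contradicts lie.
  If Bob = Knight, count = 1 ≠ 0 → lie confirmed ✓

Bob is a Knight.

Knight


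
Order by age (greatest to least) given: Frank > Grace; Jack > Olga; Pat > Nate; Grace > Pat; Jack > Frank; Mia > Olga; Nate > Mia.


Constraints: Frank > Grace; Jack > Olga; Pat > Nate; Grace > Pat; Jack > Frank; Mia > Olga; Nate > Mia
Method: at each step, the next-highest is the one remaining person who never appears on the smaller side of a constraint between remaining people.
  Step 1: remaining {Nate, Frank, Jack, Olga, Pat, Grace, Mia}; on the smaller side: {Nate, Frank, Olga, Pat, Grace, Mia} → Jack is next (Jack > Olga; Jack > Frank).
  Step 2: remaining {Nate, Frank, Olga, Pat, Grace, Mia}; on the smaller side: {Nate, Olga, Pat, Grace, Mia} → Frank is next (Frank > Grace).
  Step 3: remaining {Nate, Olga, Pat, Grace, Mia}; on the smaller side: {Nate, Olga, Pat, Mia} → Grace is next (Grace > Pat).
  Step 4: remaining {Nate, Olga, Pat, Mia}; on the smaller side: {Nate, Olga, Mia} → Pat is next (Pat > Nate).
  Step 5: remaining {Nate, Olga, Mia}; on the smaller side: {Olga, Mia} → Nate is next (Nate > Mia).
  Step 6: remaining {Olga, Mia}; on the smaller side: {Olga} → Mia is next (Mia > Olga).
  Step 7: only Olga remains → lowest.
Final ranking (highest to lowest):

Jack > Frank > Grace > Pat > Nate > Mia > Olga


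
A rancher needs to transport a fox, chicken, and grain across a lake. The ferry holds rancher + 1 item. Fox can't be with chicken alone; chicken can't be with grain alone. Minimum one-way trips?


1. rancher+chicken → 2. rancher ← 3. rancher+fox → 4. rancher+chicken ← 5. rancher+grain → 6. rancher ← 7. rancher+chicken →
Minimum trips = 7

7


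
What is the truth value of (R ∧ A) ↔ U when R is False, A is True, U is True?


R = False, A = True, U = True
Step 1: R ∧ A = False AND True = False
Step 2: (False) ↔ U: true when both sides have same truth value.
Result: False ↔ True = False

False


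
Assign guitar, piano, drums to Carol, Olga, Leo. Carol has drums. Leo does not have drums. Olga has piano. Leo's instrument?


From clues:
  Olga → piano
  Carol → drums
By elimination, Leo gets the remaining.

guitar


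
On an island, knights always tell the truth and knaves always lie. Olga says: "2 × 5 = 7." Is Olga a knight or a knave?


Statement: "2 × 5 = 7."
Actual: 2 × 5 = 10
Claimed: 7
Statement is FALSE → Olga lies → Knave

Knave


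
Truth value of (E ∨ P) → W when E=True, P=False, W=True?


E = True, P = False, W = True
Expression: (E ∨ P) → W
Step 1: E ∨ P = True OR False = True
Step 2: (True) → W = True → True (false only if antecedent True and consequent False) = True

True


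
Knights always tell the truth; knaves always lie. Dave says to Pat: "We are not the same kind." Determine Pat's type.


Dave says: "We are not the same kind."
Case 1: Dave is a Knight (truth-teller)
  Statement is true → they ARE different → Pat is a Knave
Case 2: Dave is a Knave (liar)
  Statement is false → they are NOT different → Pat is a Knave
In both cases, Pat is a Knave.

Knave


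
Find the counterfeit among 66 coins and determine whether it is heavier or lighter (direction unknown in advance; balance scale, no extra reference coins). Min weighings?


Let n = 66. 132 possibilities (n coins × lighter/heavier); each weighing has 3 outcomes.
Bound for k weighings: say the first weighing puts j coins on each pan. If it tips, the 2j weighed coins remain suspects (each with a known direction) and k-1 weighings give 3^(k-1) outcomes; 3^(k-1) is odd, so 2j ≤ 3^(k-1) - 1. If it balances, the n - 2j unweighed coins remain with direction unknown: 2(n - 2j) ≤ 3^(k-1) - 1 by the same parity argument. Adding, n ≤ (3^(k-1) - 1) + (3^(k-1) - 1)/2 = (3^k - 3)/2, and the classical three-group strategy achieves this (3 coins in 2 weighings, 12 in 3, 39 in 4, 120 in 5).
So we need the smallest k with (3^k - 3)/2 ≥ 66.
k = 4: (3^4 - 3)/2 = 39 < 66 ✗
k = 5: (3^5 - 3)/2 = 120 ≥ 66 ✓

5


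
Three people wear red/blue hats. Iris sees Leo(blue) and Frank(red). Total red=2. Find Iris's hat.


Total red = 2, seen red = 1
Own red = 2 - 1 = 1
Iris's hat is red.

red


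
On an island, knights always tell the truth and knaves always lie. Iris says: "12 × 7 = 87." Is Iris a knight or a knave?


Statement: "12 × 7 = 87."
Actual: 12 × 7 = 84
Claimed: 87
Statement is FALSE → Iris lies → Knave

Knave


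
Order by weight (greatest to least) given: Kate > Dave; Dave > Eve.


Constraints: Kate > Dave; Dave > Eve
Method: at each step, the next-highest is the one remaining person who never appears on the smaller side of a constraint between remaining people.
  Step 1: remaining {Eve, Dave, Kate}; on the smaller side: {Eve, Dave} → Kate is next (Kate > Dave).
  Step 2: remaining {Eve, Dave}; on the smaller side: {Eve} → Dave is next (Dave > Eve).
  Step 3: only Eve remains → lowest.
Final ranking (highest to lowest):

Kate > Dave > Eve


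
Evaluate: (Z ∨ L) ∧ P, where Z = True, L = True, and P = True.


Z = True, L = True, P = True
Step 1: Z ∨ L = True OR True = True
Step 2: True ∧ P = True AND True = True
OR is true when at least one operand is true; AND requires both.

True


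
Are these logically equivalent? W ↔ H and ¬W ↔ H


Expression 1: W ↔ H
Expression 2: ¬W ↔ H
Truth table (W H | Expr1 Expr2):
  T T |   T     F   ← differ
  T F |   F     T   ← differ
  F T |   F     T   ← differ
  F F |   T     F   ← differ
Counterexample: W=T, H=T gives Expr1 = T but Expr2 = F, so the expressions are NOT logically equivalent.

No


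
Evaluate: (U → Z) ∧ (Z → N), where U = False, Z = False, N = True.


U = False, Z = False, N = True
Step 1: U → Z is false only when U=True and Z=False. Result: True
Step 2: Z → N is false only when Z=True and N=False. Result: True
Step 3: True ∧ True = True

True


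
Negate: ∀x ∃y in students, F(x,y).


Original: ∀x ∃y F(x,y)
Rule: ¬∀→∃, ¬∃→∀, negate predicate.
Negation: ∃x ∀y ¬F(x,y)

∃x ∀y ¬F(x,y)


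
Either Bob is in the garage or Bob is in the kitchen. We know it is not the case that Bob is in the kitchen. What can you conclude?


Disjunctive syllogism: P ∨ Q, ¬P ⊢ Q
Disjunction: Bob is in the garage ∨ Bob is in the kitchen
We know it is not the case that Bob is in the kitchen.
By disjunctive syllogism, the other disjunct must be true.

Bob is in the garage


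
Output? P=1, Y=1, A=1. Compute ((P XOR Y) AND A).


P XOR Y = 1^1 = 0
0 AND 1 = 0

0


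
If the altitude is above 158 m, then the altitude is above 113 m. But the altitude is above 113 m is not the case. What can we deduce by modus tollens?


Modus tollens: P → Q, ¬Q ⊢ ¬P
P: the altitude is above 158 m
Q: the altitude is above 113 m
We have P → Q and Q is false.
By modus tollens, P must be false.

It is not the case that the altitude is above 158 m


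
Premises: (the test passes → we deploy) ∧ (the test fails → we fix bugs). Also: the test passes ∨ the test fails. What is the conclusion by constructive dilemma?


Constructive dilemma: (P → Q) ∧ (R → S), P ∨ R ⊢ Q ∨ S
Premise 1: the test passes → we deploy
Premise 2: the test fails → we fix bugs
Premise 3: the test passes ∨ the test fails
Case 1: Assuming the test passes, then by Premise 1, we deploy.
Case 2: Assuming the test fails, then by Premise 2, we fix bugs.
Since one of the test passes or the test fails must hold, we get we deploy or we fix bugs.

We deploy or we fix bugs.


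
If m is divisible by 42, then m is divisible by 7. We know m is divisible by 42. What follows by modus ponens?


Modus ponens: P → Q, P ⊢ Q
P: m is divisible by 42
Q: m is divisible by 7
We have P → Q and P is true.
By modus ponens, Q must be true.

m is divisible by 7


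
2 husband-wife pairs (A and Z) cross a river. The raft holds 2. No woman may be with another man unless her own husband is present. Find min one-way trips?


Label couples A and Z.
1. WA+WZ → (far: WA,WZ; near: HA,HZ)
2. WA ←   (far: WZ; near: HA,HZ,WA)
3. HA+HZ → (far: HA,HZ,WZ; near: WA)
4. HA ←   (far: HZ,WZ; near: HA,WA)  — HA returns, since WA is alone on near bank
5. HA+WA → (far: all four; near: empty)
Every state respects the constraint.
Minimum trips = 5

5


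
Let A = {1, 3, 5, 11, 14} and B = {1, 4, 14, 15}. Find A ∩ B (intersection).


A = {1, 3, 5, 11, 14}
B = {1, 4, 14, 15}
Operation: intersection
Elements in both: 1, 14

{1, 14}


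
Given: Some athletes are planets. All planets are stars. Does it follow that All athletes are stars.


Premise 1: Some athletes are planets.
Premise 2: All planets are stars.
Conclusion: All athletes are stars.
Fallacy: illicit minor. The minor term (athletes) is distributed in the conclusion ('All athletes ...') but undistributed in its premise ('Some athletes are planets' doesn't cover all athletes).
Only 'Some athletes are stars' follows, not 'All'.

Invalid


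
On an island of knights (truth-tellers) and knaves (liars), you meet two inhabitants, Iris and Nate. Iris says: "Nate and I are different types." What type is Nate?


Iris says: "Nate and I are different types."
Case 1: Iris is a Knight (truth-teller)
  Statement is true → they ARE different → Nate is a Knave
Case 2: Iris is a Knave (liar)
  Statement is false → they are NOT different → Nate is a Knave
In both cases, Nate is a Knave.

Knave


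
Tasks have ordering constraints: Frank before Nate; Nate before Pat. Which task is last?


Constraints: Frank before Nate; Nate before Pat
The last task can have nothing scheduled after it, so it must never appear on the left of a 'before'.
Tasks appearing before some other task: Frank, Nate.
The only task not in that list is Pat → it is last.

Pat
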